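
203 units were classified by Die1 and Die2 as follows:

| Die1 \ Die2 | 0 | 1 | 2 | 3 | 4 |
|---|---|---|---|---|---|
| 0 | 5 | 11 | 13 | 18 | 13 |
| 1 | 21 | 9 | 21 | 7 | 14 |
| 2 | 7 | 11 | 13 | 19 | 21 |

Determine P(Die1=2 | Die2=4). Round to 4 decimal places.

0.4375

Total with Die2=4: 13 + 14 + 21 = 48.
P(Die1=2 | Die2=4) = 21/48 = 0.4375.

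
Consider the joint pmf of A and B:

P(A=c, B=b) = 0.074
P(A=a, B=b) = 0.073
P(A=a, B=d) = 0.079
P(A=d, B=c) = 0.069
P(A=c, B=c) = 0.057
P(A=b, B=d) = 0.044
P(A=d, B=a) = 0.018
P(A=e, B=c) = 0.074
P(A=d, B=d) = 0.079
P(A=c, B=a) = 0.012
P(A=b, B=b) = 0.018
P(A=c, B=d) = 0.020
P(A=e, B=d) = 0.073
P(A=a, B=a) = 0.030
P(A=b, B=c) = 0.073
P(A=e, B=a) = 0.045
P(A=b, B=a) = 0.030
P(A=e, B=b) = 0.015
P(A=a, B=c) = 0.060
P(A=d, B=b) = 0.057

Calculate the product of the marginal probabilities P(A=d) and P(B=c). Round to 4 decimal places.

P(A=d) = 0.018 + 0.057 + 0.069 + 0.079 = 0.223.
P(B=c) = 0.060 + 0.073 + 0.057 + 0.069 + 0.074 = 0.333.
Product: 0.223 × 0.333 = 0.0743.

0.0743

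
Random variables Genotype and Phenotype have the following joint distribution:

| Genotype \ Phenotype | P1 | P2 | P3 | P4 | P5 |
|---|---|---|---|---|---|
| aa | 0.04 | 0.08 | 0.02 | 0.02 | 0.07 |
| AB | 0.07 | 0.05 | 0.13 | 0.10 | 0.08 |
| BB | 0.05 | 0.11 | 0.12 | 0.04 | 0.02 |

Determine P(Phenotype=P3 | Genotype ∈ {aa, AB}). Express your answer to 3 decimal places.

P(Genotype=aa) = 0.04 + 0.08 + 0.02 + 0.02 + 0.07 = 0.23.
P(Genotype=AB) = 0.07 + 0.05 + 0.13 + 0.10 + 0.08 = 0.43.
P(Genotype ∈ {aa, AB}) = 0.23 + 0.43 = 0.66; P(Phenotype=P3, Genotype ∈ {aa, AB}) = 0.02 + 0.13 = 0.15.
P(Phenotype=P3 | Genotype ∈ {aa, AB}) = 0.15/0.66 = 0.227.

0.227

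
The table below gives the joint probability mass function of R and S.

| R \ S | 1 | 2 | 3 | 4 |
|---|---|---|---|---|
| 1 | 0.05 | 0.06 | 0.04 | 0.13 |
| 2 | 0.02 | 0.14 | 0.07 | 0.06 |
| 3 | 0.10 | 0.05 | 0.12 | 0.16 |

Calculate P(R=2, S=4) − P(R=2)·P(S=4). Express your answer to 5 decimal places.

-0.04150

P(R=2) = 0.02 + 0.14 + 0.07 + 0.06 = 0.29.
P(S=4) = 0.13 + 0.06 + 0.16 = 0.35.
P(R=2, S=4) − P(R=2)P(S=4) = 0.06 − 0.29×0.35 = -0.04150.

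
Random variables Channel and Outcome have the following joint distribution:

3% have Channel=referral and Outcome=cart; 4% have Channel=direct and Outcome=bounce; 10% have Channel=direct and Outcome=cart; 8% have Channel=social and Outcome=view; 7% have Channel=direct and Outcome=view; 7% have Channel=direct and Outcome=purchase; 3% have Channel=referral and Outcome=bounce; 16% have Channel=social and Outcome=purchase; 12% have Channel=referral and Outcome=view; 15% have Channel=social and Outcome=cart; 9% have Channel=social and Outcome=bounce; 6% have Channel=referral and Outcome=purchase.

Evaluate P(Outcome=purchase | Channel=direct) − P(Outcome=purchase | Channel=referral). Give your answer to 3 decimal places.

0.000

P(Channel=direct) = 0.04 + 0.07 + 0.10 + 0.07 = 0.28; P(Outcome=purchase | Channel=direct) = 0.07/0.28 = 0.2500.
P(Channel=referral) = 0.03 + 0.12 + 0.03 + 0.06 = 0.24; P(Outcome=purchase | Channel=referral) = 0.06/0.24 = 0.2500.
Difference = 0.000.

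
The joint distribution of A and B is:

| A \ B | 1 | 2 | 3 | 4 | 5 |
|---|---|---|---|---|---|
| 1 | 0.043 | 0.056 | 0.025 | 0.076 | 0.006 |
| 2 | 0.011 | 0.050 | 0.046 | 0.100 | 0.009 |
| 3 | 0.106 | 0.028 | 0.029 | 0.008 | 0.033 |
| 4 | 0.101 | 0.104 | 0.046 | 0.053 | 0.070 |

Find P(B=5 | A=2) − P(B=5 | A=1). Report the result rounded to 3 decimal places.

0.013

P(A=2) = 0.011 + 0.050 + 0.046 + 0.100 + 0.009 = 0.216; P(B=5 | A=2) = 0.009/0.216 = 0.0417.
P(A=1) = 0.043 + 0.056 + 0.025 + 0.076 + 0.006 = 0.206; P(B=5 | A=1) = 0.006/0.206 = 0.0291.
Difference = 0.013.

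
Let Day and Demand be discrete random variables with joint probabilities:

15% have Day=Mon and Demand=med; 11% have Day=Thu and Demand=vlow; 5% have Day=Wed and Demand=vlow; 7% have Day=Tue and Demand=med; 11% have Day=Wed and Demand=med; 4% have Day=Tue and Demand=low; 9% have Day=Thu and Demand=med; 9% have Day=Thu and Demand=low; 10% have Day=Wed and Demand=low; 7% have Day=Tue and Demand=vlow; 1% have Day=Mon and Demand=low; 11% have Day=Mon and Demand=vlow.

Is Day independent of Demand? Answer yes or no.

no

P(Day=Mon) = 0.27 and P(Demand=low) = 0.24, so their product is 0.0648, but P(Day=Mon, Demand=low) = 0.01. Since these differ, Day and Demand are not independent.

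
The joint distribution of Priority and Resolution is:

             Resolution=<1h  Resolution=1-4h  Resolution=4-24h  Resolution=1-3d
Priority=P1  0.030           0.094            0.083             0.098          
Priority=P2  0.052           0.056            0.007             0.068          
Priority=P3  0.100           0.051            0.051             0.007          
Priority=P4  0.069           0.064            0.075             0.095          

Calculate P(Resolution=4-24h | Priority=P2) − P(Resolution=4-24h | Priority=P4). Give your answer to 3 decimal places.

-0.209

P(Priority=P2) = 0.052 + 0.056 + 0.007 + 0.068 = 0.183; P(Resolution=4-24h | Priority=P2) = 0.007/0.183 = 0.0383.
P(Priority=P4) = 0.069 + 0.064 + 0.075 + 0.095 = 0.303; P(Resolution=4-24h | Priority=P4) = 0.075/0.303 = 0.2475.
Difference = -0.209.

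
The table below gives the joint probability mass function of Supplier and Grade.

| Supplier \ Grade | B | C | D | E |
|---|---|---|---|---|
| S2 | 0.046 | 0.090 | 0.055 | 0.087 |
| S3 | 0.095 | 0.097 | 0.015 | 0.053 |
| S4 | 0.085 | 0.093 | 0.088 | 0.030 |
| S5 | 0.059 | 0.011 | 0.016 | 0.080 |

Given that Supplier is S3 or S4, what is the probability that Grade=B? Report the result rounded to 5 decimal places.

P(Supplier=S3) = 0.095 + 0.097 + 0.015 + 0.053 = 0.260.
P(Supplier=S4) = 0.085 + 0.093 + 0.088 + 0.030 = 0.296.
P(Supplier ∈ {S3, S4}) = 0.260 + 0.296 = 0.556; P(Grade=B, Supplier ∈ {S3, S4}) = 0.095 + 0.085 = 0.180.
P(Grade=B | Supplier ∈ {S3, S4}) = 0.180/0.556 = 0.32374.

0.32374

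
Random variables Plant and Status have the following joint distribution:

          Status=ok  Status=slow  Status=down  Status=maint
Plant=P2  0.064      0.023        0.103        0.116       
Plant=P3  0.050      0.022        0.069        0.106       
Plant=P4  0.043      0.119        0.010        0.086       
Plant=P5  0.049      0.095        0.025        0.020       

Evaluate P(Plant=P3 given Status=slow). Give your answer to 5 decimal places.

P(Status=slow) = 0.023 + 0.022 + 0.119 + 0.095 = 0.259.
P(Plant=P3 | Status=slow) = 0.022/0.259 = 0.08494.

0.08494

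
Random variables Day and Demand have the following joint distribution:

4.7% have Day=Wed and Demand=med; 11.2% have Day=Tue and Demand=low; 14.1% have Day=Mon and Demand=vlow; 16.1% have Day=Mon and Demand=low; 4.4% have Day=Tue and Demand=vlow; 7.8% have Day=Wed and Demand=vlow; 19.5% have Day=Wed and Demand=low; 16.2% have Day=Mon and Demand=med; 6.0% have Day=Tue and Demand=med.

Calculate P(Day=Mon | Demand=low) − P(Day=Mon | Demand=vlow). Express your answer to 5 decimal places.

-0.19210

P(Demand=low) = 0.161 + 0.112 + 0.195 = 0.468; P(Day=Mon | Demand=low) = 0.161/0.468 = 0.344017.
P(Demand=vlow) = 0.141 + 0.044 + 0.078 = 0.263; P(Day=Mon | Demand=vlow) = 0.141/0.263 = 0.536122.
Difference = -0.19210.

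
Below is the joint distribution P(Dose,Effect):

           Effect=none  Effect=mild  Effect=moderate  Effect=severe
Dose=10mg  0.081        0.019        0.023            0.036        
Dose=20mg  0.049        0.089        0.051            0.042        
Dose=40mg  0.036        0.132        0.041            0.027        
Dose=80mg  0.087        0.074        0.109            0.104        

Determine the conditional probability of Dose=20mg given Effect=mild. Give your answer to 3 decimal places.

P(Effect=mild) = 0.019 + 0.089 + 0.132 + 0.074 = 0.314.
P(Dose=20mg | Effect=mild) = 0.089/0.314 = 0.283.

0.283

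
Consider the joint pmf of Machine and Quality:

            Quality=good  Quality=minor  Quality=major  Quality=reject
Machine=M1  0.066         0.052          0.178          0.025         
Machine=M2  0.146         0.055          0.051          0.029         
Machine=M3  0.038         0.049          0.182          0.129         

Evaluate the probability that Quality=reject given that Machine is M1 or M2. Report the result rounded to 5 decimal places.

0.08970

P(Machine=M1) = 0.066 + 0.052 + 0.178 + 0.025 = 0.321.
P(Machine=M2) = 0.146 + 0.055 + 0.051 + 0.029 = 0.281.
P(Machine ∈ {M1, M2}) = 0.321 + 0.281 = 0.602; P(Quality=reject, Machine ∈ {M1, M2}) = 0.025 + 0.029 = 0.054.
P(Quality=reject | Machine ∈ {M1, M2}) = 0.054/0.602 = 0.08970.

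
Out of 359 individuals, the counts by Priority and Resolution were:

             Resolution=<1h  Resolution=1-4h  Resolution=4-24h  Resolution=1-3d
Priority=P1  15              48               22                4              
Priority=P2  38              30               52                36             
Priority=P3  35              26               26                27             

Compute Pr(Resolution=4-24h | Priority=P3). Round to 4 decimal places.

Total with Priority=P3: 35 + 26 + 26 + 27 = 114.
P(Resolution=4-24h | Priority=P3) = 26/114 = 0.2281.

0.2281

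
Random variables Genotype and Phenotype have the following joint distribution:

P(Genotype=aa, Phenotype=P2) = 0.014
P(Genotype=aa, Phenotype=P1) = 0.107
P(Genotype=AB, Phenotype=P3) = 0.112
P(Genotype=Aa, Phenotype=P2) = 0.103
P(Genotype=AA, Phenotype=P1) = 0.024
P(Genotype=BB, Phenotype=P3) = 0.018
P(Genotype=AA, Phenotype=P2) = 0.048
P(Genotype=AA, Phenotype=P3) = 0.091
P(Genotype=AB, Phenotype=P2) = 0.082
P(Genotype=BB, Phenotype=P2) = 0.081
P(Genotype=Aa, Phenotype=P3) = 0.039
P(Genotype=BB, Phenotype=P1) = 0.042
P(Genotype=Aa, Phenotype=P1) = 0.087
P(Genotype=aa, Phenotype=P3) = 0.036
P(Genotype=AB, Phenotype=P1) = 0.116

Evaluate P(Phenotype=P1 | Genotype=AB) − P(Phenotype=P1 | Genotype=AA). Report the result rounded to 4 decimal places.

P(Genotype=AB) = 0.116 + 0.082 + 0.112 = 0.310; P(Phenotype=P1 | Genotype=AB) = 0.116/0.310 = 0.37419.
P(Genotype=AA) = 0.024 + 0.048 + 0.091 = 0.163; P(Phenotype=P1 | Genotype=AA) = 0.024/0.163 = 0.14724.
Difference = 0.2270.

0.2270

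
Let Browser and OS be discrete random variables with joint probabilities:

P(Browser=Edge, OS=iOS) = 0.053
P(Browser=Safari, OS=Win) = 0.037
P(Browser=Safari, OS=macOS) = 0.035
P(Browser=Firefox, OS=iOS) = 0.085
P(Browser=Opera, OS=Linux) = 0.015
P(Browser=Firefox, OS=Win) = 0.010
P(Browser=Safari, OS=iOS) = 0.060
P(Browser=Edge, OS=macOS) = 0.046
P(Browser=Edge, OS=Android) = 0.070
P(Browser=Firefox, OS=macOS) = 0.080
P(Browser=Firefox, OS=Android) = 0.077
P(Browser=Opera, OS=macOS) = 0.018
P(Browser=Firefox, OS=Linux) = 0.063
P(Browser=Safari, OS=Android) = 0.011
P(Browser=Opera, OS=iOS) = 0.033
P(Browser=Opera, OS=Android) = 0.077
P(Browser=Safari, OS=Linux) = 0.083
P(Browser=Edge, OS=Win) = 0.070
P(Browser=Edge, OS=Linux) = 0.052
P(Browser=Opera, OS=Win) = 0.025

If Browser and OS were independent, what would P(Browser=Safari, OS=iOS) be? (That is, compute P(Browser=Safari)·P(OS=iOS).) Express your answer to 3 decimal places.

P(Browser=Safari) = 0.037 + 0.035 + 0.083 + 0.060 + 0.011 = 0.226.
P(OS=iOS) = 0.085 + 0.060 + 0.053 + 0.033 = 0.231.
Product: 0.226 × 0.231 = 0.052.

0.052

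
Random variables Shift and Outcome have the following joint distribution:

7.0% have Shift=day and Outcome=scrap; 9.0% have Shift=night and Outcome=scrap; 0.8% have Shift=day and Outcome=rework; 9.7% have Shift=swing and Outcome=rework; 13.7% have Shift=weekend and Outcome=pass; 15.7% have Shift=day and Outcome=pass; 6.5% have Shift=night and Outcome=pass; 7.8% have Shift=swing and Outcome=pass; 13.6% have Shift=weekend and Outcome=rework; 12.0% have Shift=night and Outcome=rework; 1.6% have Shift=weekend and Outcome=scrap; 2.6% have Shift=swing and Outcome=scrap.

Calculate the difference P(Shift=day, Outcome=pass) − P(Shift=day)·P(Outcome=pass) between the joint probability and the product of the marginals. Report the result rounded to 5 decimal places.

0.05431

P(Shift=day) = 0.157 + 0.008 + 0.070 = 0.235.
P(Outcome=pass) = 0.157 + 0.078 + 0.065 + 0.137 = 0.437.
P(Shift=day, Outcome=pass) − P(Shift=day)P(Outcome=pass) = 0.157 − 0.235×0.437 = 0.05431.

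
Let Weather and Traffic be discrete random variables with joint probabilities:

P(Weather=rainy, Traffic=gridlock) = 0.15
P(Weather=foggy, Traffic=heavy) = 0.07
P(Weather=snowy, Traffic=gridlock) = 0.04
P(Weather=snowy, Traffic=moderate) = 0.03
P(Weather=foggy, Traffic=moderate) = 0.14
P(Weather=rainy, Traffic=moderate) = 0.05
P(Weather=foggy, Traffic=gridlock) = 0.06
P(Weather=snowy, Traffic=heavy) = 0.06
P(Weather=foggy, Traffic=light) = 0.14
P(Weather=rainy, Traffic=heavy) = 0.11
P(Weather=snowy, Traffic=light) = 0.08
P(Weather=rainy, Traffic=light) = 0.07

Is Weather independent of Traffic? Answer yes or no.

no

P(Weather=rainy) = 0.38 and P(Traffic=gridlock) = 0.25, so their product is 0.0950, but P(Weather=rainy, Traffic=gridlock) = 0.15. Since these differ, Weather and Traffic are not independent.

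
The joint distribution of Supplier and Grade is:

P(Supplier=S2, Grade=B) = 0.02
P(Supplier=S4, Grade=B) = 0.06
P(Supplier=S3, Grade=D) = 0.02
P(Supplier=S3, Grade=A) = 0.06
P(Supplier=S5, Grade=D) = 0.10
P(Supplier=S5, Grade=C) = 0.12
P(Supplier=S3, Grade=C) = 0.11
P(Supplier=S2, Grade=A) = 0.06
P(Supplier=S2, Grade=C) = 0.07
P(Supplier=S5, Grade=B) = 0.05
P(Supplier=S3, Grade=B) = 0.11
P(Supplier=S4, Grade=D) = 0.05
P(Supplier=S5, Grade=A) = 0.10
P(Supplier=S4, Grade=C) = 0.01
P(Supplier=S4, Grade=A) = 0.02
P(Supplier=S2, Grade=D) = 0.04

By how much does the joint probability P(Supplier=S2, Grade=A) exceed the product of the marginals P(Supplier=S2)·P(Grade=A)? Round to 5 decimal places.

P(Supplier=S2) = 0.06 + 0.02 + 0.07 + 0.04 = 0.19.
P(Grade=A) = 0.06 + 0.06 + 0.02 + 0.10 = 0.24.
P(Supplier=S2, Grade=A) − P(Supplier=S2)P(Grade=A) = 0.06 − 0.19×0.24 = 0.01440.

0.01440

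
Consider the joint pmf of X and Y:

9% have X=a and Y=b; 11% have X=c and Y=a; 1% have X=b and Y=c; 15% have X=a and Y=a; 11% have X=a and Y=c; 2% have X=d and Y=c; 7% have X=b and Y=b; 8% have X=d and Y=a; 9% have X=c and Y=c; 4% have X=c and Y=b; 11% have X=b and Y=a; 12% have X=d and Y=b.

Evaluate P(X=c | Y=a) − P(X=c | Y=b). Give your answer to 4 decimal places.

P(Y=a) = 0.15 + 0.11 + 0.11 + 0.08 = 0.45; P(X=c | Y=a) = 0.11/0.45 = 0.24444.
P(Y=b) = 0.09 + 0.07 + 0.04 + 0.12 = 0.32; P(X=c | Y=b) = 0.04/0.32 = 0.12500.
Difference = 0.1194.

0.1194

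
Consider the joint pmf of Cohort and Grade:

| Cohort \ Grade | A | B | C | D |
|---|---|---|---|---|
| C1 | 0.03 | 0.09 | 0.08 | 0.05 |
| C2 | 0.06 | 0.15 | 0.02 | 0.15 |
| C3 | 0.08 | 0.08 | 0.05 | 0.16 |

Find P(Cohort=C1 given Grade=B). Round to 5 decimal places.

P(Grade=B) = 0.09 + 0.15 + 0.08 = 0.32.
P(Cohort=C1 | Grade=B) = 0.09/0.32 = 0.28125.

0.28125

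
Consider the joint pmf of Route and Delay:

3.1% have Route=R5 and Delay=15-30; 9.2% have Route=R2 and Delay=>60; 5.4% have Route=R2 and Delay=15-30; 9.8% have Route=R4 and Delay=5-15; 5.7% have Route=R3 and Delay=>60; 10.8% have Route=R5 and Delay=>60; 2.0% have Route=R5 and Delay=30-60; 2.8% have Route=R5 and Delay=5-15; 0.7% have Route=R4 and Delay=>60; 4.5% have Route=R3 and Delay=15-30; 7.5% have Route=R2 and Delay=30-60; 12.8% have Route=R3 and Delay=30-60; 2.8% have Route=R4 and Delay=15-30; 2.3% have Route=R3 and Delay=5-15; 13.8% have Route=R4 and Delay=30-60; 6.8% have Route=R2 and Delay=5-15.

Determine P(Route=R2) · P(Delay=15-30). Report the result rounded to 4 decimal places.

P(Route=R2) = 0.068 + 0.054 + 0.075 + 0.092 = 0.289.
P(Delay=15-30) = 0.054 + 0.045 + 0.028 + 0.031 = 0.158.
Product: 0.289 × 0.158 = 0.0457.

0.0457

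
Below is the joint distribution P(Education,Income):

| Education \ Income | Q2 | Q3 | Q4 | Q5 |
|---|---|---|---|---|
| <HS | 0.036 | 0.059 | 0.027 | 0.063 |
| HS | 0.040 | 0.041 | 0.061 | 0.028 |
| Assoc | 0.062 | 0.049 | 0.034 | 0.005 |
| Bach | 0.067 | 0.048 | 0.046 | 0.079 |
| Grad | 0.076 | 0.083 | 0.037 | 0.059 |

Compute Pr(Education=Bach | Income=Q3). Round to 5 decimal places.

0.17143

P(Income=Q3) = 0.059 + 0.041 + 0.049 + 0.048 + 0.083 = 0.280.
P(Education=Bach | Income=Q3) = 0.048/0.280 = 0.17143.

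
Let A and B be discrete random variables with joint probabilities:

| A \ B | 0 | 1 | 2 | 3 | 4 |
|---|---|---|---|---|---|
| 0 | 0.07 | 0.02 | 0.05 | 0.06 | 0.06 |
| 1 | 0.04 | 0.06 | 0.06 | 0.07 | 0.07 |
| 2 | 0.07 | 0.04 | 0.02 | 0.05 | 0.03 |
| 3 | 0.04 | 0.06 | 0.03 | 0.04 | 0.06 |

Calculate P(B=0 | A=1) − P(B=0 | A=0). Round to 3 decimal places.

-0.136

P(A=1) = 0.04 + 0.06 + 0.06 + 0.07 + 0.07 = 0.30; P(B=0 | A=1) = 0.04/0.30 = 0.1333.
P(A=0) = 0.07 + 0.02 + 0.05 + 0.06 + 0.06 = 0.26; P(B=0 | A=0) = 0.07/0.26 = 0.2692.
Difference = -0.136.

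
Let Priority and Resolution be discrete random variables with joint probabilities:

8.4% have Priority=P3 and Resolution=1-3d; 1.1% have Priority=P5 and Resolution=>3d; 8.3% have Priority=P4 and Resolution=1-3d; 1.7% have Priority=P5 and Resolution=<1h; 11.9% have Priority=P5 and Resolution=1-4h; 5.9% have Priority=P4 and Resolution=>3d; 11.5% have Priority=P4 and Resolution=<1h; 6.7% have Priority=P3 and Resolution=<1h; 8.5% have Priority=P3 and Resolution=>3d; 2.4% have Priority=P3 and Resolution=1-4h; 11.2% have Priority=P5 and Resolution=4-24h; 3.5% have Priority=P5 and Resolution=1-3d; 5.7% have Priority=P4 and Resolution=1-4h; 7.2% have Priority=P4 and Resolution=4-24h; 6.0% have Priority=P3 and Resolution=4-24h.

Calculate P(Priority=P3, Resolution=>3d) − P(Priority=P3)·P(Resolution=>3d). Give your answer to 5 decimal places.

0.03540

P(Priority=P3) = 0.067 + 0.024 + 0.060 + 0.084 + 0.085 = 0.320.
P(Resolution=>3d) = 0.085 + 0.059 + 0.011 = 0.155.
P(Priority=P3, Resolution=>3d) − P(Priority=P3)P(Resolution=>3d) = 0.085 − 0.320×0.155 = 0.03540.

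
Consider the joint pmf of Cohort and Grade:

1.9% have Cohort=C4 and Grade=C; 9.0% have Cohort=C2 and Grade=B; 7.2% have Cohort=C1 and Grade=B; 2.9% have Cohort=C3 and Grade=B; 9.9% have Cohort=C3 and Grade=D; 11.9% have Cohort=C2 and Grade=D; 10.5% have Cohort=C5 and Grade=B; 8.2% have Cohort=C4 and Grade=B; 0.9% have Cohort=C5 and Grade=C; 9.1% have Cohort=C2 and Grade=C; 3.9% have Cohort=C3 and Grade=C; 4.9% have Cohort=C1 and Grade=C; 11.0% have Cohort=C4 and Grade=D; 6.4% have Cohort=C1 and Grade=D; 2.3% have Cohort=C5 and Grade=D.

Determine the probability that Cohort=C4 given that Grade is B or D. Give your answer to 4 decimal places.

0.2421

P(Grade=B) = 0.072 + 0.090 + 0.029 + 0.082 + 0.105 = 0.378.
P(Grade=D) = 0.064 + 0.119 + 0.099 + 0.110 + 0.023 = 0.415.
P(Grade ∈ {B, D}) = 0.378 + 0.415 = 0.793; P(Cohort=C4, Grade ∈ {B, D}) = 0.082 + 0.110 = 0.192.
P(Cohort=C4 | Grade ∈ {B, D}) = 0.192/0.793 = 0.2421.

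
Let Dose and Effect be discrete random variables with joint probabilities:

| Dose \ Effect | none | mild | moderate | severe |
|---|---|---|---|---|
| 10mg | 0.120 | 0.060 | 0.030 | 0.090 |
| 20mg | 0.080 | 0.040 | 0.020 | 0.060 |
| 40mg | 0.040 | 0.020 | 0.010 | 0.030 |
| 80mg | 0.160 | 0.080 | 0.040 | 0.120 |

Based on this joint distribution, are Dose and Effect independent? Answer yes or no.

yes

Every cell satisfies P(Dose,Effect) = P(Dose)·P(Effect). For instance P(Dose=10mg) = 0.300, P(Effect=none) = 0.400, and 0.300×0.400 = 0.120 matches the joint entry. So Dose and Effect are independent.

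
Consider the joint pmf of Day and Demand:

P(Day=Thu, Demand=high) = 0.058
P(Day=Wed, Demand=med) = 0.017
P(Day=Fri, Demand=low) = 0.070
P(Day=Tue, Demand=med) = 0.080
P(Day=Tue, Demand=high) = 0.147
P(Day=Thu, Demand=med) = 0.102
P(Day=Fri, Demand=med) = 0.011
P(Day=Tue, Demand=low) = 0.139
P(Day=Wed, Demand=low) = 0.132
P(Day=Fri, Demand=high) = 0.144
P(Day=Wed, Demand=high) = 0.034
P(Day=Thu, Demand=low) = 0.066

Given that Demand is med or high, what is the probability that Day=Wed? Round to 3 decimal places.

P(Demand=med) = 0.080 + 0.017 + 0.102 + 0.011 = 0.210.
P(Demand=high) = 0.147 + 0.034 + 0.058 + 0.144 = 0.383.
P(Demand ∈ {med, high}) = 0.210 + 0.383 = 0.593; P(Day=Wed, Demand ∈ {med, high}) = 0.017 + 0.034 = 0.051.
P(Day=Wed | Demand ∈ {med, high}) = 0.051/0.593 = 0.086.

0.086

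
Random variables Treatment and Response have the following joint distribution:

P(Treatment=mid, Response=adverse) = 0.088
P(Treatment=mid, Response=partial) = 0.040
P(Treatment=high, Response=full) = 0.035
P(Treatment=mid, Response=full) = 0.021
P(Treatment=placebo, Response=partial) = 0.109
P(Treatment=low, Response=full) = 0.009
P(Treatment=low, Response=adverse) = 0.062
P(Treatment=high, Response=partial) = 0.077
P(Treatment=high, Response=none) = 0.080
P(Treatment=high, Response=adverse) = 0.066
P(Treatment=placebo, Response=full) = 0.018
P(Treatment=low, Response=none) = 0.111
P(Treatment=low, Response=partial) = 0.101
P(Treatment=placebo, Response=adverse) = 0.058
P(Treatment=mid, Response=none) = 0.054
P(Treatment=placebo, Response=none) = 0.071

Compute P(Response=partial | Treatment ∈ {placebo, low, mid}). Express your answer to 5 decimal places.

0.33693

P(Treatment=placebo) = 0.071 + 0.109 + 0.018 + 0.058 = 0.256.
P(Treatment=low) = 0.111 + 0.101 + 0.009 + 0.062 = 0.283.
P(Treatment=mid) = 0.054 + 0.040 + 0.021 + 0.088 = 0.203.
P(Treatment ∈ {placebo, low, mid}) = 0.256 + 0.283 + 0.203 = 0.742; P(Response=partial, Treatment ∈ {placebo, low, mid}) = 0.109 + 0.101 + 0.040 = 0.250.
P(Response=partial | Treatment ∈ {placebo, low, mid}) = 0.250/0.742 = 0.33693.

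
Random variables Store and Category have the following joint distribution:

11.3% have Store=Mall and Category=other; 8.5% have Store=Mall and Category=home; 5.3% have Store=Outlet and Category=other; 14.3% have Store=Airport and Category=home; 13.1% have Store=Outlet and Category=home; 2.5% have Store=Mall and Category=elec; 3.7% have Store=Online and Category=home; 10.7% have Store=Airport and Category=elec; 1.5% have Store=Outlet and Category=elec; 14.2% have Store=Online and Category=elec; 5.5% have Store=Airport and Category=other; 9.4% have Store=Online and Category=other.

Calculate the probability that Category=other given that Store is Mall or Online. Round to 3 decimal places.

P(Store=Mall) = 0.025 + 0.085 + 0.113 = 0.223.
P(Store=Online) = 0.142 + 0.037 + 0.094 = 0.273.
P(Store ∈ {Mall, Online}) = 0.223 + 0.273 = 0.496; P(Category=other, Store ∈ {Mall, Online}) = 0.113 + 0.094 = 0.207.
P(Category=other | Store ∈ {Mall, Online}) = 0.207/0.496 = 0.417.

0.417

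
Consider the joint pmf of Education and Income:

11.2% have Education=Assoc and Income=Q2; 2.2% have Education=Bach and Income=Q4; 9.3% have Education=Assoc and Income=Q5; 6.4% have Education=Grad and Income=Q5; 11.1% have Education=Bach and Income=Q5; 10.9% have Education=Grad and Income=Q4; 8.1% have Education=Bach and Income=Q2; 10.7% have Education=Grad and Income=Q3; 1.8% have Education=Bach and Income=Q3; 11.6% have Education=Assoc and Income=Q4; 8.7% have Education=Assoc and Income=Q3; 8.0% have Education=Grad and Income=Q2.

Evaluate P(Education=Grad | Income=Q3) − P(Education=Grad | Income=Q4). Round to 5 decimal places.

0.06342

P(Income=Q3) = 0.087 + 0.018 + 0.107 = 0.212; P(Education=Grad | Income=Q3) = 0.107/0.212 = 0.504717.
P(Income=Q4) = 0.116 + 0.022 + 0.109 = 0.247; P(Education=Grad | Income=Q4) = 0.109/0.247 = 0.441296.
Difference = 0.06342.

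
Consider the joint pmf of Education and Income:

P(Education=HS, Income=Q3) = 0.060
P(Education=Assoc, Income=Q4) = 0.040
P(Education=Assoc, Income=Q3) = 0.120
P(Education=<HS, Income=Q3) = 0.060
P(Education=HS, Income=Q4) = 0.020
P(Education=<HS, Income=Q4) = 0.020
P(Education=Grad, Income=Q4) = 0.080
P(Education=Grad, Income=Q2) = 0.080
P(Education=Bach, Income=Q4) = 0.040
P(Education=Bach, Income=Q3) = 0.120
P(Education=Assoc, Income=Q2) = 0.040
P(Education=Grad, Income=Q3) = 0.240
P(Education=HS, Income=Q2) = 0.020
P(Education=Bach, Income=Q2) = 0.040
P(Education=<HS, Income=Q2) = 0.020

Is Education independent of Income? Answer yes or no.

yes

Every cell satisfies P(Education,Income) = P(Education)·P(Income). For instance P(Education=HS) = 0.100, P(Income=Q3) = 0.600, and 0.100×0.600 = 0.060 matches the joint entry. So Education and Income are independent.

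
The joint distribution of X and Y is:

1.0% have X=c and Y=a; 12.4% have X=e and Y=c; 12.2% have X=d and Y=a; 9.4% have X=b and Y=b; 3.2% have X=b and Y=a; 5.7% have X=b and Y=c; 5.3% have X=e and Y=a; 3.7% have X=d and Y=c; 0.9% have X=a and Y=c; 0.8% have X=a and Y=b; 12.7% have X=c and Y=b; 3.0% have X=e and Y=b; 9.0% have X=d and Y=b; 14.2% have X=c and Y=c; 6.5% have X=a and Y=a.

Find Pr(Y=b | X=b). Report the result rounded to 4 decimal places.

0.5137

P(X=b) = 0.032 + 0.094 + 0.057 = 0.183.
P(Y=b | X=b) = 0.094/0.183 = 0.5137.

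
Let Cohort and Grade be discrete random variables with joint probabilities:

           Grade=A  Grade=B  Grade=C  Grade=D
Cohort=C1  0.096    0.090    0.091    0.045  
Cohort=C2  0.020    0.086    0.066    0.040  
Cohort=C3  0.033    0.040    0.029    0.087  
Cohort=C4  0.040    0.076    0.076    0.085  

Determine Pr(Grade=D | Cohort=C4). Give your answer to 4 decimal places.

P(Cohort=C4) = 0.040 + 0.076 + 0.076 + 0.085 = 0.277.
P(Grade=D | Cohort=C4) = 0.085/0.277 = 0.3069.

0.3069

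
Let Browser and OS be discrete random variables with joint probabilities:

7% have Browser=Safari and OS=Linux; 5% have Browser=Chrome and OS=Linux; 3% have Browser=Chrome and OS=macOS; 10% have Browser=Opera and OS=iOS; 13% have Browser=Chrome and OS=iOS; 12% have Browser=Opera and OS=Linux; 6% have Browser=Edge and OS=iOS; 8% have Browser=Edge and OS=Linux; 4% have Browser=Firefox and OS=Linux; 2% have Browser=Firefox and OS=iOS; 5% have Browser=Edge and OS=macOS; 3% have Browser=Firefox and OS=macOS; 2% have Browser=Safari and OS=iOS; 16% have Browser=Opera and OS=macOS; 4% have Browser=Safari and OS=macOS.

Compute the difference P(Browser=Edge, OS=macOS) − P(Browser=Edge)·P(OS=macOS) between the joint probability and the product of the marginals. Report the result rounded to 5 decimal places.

P(Browser=Edge) = 0.05 + 0.08 + 0.06 = 0.19.
P(OS=macOS) = 0.03 + 0.03 + 0.04 + 0.05 + 0.16 = 0.31.
P(Browser=Edge, OS=macOS) − P(Browser=Edge)P(OS=macOS) = 0.05 − 0.19×0.31 = -0.00890.

-0.00890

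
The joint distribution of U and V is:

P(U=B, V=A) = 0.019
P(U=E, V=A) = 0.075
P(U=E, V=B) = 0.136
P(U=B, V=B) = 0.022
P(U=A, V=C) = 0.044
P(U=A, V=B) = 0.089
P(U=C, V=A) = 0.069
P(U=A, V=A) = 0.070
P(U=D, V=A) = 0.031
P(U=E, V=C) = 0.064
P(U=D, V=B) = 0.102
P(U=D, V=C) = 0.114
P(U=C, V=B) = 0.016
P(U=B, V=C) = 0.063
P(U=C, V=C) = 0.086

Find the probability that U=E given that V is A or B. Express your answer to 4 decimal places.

0.3355

P(V=A) = 0.070 + 0.019 + 0.069 + 0.031 + 0.075 = 0.264.
P(V=B) = 0.089 + 0.022 + 0.016 + 0.102 + 0.136 = 0.365.
P(V ∈ {A, B}) = 0.264 + 0.365 = 0.629; P(U=E, V ∈ {A, B}) = 0.075 + 0.136 = 0.211.
P(U=E | V ∈ {A, B}) = 0.211/0.629 = 0.3355.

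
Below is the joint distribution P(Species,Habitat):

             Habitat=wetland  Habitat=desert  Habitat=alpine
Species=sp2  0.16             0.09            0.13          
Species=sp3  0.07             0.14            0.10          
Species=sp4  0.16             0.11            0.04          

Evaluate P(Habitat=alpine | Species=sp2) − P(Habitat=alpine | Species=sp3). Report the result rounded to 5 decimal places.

P(Species=sp2) = 0.16 + 0.09 + 0.13 = 0.38; P(Habitat=alpine | Species=sp2) = 0.13/0.38 = 0.342105.
P(Species=sp3) = 0.07 + 0.14 + 0.10 = 0.31; P(Habitat=alpine | Species=sp3) = 0.10/0.31 = 0.322581.
Difference = 0.01952.

0.01952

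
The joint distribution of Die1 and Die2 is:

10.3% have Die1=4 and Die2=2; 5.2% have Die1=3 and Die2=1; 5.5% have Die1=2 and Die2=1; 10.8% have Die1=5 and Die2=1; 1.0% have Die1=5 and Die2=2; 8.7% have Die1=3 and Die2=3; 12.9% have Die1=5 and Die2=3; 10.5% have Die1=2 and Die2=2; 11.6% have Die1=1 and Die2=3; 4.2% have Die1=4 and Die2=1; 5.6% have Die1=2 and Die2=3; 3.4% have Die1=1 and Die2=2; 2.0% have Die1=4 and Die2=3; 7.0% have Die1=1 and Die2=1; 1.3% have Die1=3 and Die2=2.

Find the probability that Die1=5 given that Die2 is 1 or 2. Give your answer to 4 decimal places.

0.1993

P(Die2=1) = 0.070 + 0.055 + 0.052 + 0.042 + 0.108 = 0.327.
P(Die2=2) = 0.034 + 0.105 + 0.013 + 0.103 + 0.010 = 0.265.
P(Die2 ∈ {1, 2}) = 0.327 + 0.265 = 0.592; P(Die1=5, Die2 ∈ {1, 2}) = 0.108 + 0.010 = 0.118.
P(Die1=5 | Die2 ∈ {1, 2}) = 0.118/0.592 = 0.1993.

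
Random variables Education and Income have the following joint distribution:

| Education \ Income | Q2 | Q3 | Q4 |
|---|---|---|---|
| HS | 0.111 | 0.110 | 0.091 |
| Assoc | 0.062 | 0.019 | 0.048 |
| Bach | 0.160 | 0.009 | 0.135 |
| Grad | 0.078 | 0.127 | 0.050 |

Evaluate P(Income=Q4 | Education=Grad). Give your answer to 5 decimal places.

0.19608

P(Education=Grad) = 0.078 + 0.127 + 0.050 = 0.255.
P(Income=Q4 | Education=Grad) = 0.050/0.255 = 0.19608.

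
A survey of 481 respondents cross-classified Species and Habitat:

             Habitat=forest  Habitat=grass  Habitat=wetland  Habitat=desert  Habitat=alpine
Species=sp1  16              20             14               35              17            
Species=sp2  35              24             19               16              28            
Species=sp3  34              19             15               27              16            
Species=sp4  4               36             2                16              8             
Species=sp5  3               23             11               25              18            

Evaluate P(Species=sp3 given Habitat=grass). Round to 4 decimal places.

Total with Habitat=grass: 20 + 24 + 19 + 36 + 23 = 122.
P(Species=sp3 | Habitat=grass) = 19/122 = 0.1557.

0.1557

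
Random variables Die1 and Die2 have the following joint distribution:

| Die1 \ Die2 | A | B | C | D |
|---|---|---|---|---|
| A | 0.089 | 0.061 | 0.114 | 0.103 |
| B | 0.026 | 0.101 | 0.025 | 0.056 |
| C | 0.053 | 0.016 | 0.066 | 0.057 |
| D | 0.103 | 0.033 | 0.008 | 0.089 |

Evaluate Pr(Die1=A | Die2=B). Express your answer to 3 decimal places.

P(Die2=B) = 0.061 + 0.101 + 0.016 + 0.033 = 0.211.
P(Die1=A | Die2=B) = 0.061/0.211 = 0.289.

0.289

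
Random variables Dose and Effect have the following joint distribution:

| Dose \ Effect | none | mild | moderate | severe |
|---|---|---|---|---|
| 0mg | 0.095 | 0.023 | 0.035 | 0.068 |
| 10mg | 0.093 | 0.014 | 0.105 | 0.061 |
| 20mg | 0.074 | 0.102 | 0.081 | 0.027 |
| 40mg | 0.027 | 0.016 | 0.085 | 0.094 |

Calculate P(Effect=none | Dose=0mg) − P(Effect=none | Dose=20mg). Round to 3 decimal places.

0.169

P(Dose=0mg) = 0.095 + 0.023 + 0.035 + 0.068 = 0.221; P(Effect=none | Dose=0mg) = 0.095/0.221 = 0.4299.
P(Dose=20mg) = 0.074 + 0.102 + 0.081 + 0.027 = 0.284; P(Effect=none | Dose=20mg) = 0.074/0.284 = 0.2606.
Difference = 0.169.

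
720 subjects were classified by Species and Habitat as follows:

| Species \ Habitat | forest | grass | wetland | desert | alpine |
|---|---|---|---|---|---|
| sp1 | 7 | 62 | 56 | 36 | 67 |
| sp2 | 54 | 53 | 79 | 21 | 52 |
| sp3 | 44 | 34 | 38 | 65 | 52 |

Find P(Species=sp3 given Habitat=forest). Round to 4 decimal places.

Total with Habitat=forest: 7 + 54 + 44 = 105.
P(Species=sp3 | Habitat=forest) = 44/105 = 0.4190.

0.4190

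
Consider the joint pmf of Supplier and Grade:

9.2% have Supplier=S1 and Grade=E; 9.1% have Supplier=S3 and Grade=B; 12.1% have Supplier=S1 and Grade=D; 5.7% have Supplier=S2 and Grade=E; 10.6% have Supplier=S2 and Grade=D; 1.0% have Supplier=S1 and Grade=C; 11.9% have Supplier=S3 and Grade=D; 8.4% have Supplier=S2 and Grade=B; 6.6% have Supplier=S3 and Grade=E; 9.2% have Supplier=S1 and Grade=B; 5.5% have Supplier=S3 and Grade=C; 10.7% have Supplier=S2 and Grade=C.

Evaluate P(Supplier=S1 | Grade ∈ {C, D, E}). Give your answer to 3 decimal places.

0.304

P(Grade=C) = 0.010 + 0.107 + 0.055 = 0.172.
P(Grade=D) = 0.121 + 0.106 + 0.119 = 0.346.
P(Grade=E) = 0.092 + 0.057 + 0.066 = 0.215.
P(Grade ∈ {C, D, E}) = 0.172 + 0.346 + 0.215 = 0.733; P(Supplier=S1, Grade ∈ {C, D, E}) = 0.010 + 0.121 + 0.092 = 0.223.
P(Supplier=S1 | Grade ∈ {C, D, E}) = 0.223/0.733 = 0.304.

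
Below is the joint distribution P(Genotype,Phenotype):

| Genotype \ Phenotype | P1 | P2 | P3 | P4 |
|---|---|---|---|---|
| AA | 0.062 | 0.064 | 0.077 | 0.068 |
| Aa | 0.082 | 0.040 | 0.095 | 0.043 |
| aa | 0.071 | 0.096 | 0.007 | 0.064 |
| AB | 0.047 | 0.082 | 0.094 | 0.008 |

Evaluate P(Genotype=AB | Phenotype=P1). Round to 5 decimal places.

0.17939

P(Phenotype=P1) = 0.062 + 0.082 + 0.071 + 0.047 = 0.262.
P(Genotype=AB | Phenotype=P1) = 0.047/0.262 = 0.17939.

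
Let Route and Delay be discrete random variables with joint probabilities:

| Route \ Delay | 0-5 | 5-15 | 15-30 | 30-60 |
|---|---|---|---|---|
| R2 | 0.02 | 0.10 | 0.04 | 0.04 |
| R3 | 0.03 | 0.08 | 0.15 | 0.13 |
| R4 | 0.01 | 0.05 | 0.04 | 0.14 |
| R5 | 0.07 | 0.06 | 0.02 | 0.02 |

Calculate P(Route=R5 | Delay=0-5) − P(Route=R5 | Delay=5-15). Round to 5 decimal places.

0.33156

P(Delay=0-5) = 0.02 + 0.03 + 0.01 + 0.07 = 0.13; P(Route=R5 | Delay=0-5) = 0.07/0.13 = 0.538462.
P(Delay=5-15) = 0.10 + 0.08 + 0.05 + 0.06 = 0.29; P(Route=R5 | Delay=5-15) = 0.06/0.29 = 0.206897.
Difference = 0.33156.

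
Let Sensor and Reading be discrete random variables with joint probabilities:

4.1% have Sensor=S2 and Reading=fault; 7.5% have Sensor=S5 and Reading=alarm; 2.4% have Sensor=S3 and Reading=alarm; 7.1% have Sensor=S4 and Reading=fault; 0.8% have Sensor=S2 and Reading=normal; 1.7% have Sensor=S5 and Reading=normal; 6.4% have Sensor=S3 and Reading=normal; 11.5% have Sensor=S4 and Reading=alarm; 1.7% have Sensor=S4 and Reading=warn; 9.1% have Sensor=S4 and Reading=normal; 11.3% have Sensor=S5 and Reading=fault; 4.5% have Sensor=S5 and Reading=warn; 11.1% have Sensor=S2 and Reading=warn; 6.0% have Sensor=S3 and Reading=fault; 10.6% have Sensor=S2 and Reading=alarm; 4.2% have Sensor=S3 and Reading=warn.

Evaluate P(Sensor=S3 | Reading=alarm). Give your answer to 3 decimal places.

P(Reading=alarm) = 0.106 + 0.024 + 0.115 + 0.075 = 0.320.
P(Sensor=S3 | Reading=alarm) = 0.024/0.320 = 0.075.

0.075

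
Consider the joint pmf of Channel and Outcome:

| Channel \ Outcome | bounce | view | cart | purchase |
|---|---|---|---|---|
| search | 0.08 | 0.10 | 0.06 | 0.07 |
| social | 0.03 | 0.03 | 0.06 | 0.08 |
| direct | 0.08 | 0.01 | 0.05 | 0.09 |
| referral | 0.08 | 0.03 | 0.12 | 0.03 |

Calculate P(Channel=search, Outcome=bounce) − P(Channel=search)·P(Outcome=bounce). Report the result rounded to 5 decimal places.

P(Channel=search) = 0.08 + 0.10 + 0.06 + 0.07 = 0.31.
P(Outcome=bounce) = 0.08 + 0.03 + 0.08 + 0.08 = 0.27.
P(Channel=search, Outcome=bounce) − P(Channel=search)P(Outcome=bounce) = 0.08 − 0.31×0.27 = -0.00370.

-0.00370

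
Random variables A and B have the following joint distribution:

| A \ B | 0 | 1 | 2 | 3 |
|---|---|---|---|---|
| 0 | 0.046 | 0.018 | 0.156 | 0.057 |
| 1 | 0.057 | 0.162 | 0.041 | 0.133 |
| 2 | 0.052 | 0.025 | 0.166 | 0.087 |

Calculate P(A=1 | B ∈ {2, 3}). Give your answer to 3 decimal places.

P(B=2) = 0.156 + 0.041 + 0.166 = 0.363.
P(B=3) = 0.057 + 0.133 + 0.087 = 0.277.
P(B ∈ {2, 3}) = 0.363 + 0.277 = 0.640; P(A=1, B ∈ {2, 3}) = 0.041 + 0.133 = 0.174.
P(A=1 | B ∈ {2, 3}) = 0.174/0.640 = 0.272.

0.272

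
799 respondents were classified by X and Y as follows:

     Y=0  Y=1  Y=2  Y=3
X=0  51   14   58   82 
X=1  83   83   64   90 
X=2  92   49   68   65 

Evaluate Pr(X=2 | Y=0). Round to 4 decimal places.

Total with Y=0: 51 + 83 + 92 = 226.
P(X=2 | Y=0) = 92/226 = 0.4071.

0.4071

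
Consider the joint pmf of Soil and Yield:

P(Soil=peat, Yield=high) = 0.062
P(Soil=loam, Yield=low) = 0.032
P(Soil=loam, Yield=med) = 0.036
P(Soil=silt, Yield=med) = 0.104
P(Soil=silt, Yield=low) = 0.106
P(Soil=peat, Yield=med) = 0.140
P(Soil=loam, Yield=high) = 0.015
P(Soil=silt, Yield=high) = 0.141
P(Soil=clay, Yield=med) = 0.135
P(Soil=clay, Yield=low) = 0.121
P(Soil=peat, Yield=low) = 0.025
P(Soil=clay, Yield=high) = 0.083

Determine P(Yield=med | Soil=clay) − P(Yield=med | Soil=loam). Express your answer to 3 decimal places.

-0.036

P(Soil=clay) = 0.121 + 0.135 + 0.083 = 0.339; P(Yield=med | Soil=clay) = 0.135/0.339 = 0.3982.
P(Soil=loam) = 0.032 + 0.036 + 0.015 = 0.083; P(Yield=med | Soil=loam) = 0.036/0.083 = 0.4337.
Difference = -0.036.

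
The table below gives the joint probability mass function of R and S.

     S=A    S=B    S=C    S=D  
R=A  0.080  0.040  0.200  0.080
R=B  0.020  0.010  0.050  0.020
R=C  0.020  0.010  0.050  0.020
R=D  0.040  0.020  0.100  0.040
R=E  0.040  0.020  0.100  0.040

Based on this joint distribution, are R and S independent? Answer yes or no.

Every cell satisfies P(R,S) = P(R)·P(S). For instance P(R=E) = 0.200, P(S=B) = 0.100, and 0.200×0.100 = 0.020 matches the joint entry. So R and S are independent.

yes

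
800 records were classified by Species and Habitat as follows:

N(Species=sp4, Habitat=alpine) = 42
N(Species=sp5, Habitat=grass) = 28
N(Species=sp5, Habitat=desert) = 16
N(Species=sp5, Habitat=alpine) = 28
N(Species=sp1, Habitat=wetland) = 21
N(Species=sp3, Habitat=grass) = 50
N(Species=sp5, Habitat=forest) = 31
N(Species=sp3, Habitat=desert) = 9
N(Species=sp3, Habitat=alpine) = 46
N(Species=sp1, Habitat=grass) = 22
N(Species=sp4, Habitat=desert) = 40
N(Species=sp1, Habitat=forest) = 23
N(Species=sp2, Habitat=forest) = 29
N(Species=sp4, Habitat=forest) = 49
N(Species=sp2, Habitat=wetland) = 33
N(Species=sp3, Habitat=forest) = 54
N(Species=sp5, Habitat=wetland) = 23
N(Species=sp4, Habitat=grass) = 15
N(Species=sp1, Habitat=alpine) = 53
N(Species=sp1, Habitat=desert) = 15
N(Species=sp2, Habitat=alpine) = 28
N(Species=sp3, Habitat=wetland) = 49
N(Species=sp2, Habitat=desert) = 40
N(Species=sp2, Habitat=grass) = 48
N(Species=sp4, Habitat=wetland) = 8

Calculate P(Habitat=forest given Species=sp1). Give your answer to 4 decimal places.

Total with Species=sp1: 23 + 22 + 21 + 15 + 53 = 134.
P(Habitat=forest | Species=sp1) = 23/134 = 0.1716.

0.1716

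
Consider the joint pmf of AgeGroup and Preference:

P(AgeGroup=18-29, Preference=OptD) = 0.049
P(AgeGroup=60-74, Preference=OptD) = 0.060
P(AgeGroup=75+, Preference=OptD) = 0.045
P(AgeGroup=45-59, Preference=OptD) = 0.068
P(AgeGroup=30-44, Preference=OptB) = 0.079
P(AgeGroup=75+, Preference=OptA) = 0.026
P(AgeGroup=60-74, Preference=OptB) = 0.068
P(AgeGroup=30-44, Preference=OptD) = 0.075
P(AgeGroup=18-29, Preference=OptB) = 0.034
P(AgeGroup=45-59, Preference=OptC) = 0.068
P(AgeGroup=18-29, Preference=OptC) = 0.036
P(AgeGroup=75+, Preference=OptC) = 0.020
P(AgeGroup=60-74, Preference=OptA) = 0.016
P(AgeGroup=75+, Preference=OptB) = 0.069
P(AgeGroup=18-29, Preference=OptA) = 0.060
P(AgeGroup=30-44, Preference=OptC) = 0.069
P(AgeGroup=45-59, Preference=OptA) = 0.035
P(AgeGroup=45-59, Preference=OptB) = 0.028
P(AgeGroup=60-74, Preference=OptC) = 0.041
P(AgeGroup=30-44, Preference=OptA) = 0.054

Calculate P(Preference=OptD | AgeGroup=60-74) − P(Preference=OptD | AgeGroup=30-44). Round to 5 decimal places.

P(AgeGroup=60-74) = 0.016 + 0.068 + 0.041 + 0.060 = 0.185; P(Preference=OptD | AgeGroup=60-74) = 0.060/0.185 = 0.324324.
P(AgeGroup=30-44) = 0.054 + 0.079 + 0.069 + 0.075 = 0.277; P(Preference=OptD | AgeGroup=30-44) = 0.075/0.277 = 0.270758.
Difference = 0.05357.

0.05357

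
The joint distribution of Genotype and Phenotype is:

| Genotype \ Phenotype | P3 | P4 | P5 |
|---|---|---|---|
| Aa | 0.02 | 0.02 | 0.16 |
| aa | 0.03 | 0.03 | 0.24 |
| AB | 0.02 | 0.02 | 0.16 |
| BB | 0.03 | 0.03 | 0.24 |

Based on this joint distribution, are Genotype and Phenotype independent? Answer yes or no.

Every cell satisfies P(Genotype,Phenotype) = P(Genotype)·P(Phenotype). For instance P(Genotype=Aa) = 0.20, P(Phenotype=P3) = 0.10, and 0.20×0.10 = 0.02 matches the joint entry. So Genotype and Phenotype are independent.

yes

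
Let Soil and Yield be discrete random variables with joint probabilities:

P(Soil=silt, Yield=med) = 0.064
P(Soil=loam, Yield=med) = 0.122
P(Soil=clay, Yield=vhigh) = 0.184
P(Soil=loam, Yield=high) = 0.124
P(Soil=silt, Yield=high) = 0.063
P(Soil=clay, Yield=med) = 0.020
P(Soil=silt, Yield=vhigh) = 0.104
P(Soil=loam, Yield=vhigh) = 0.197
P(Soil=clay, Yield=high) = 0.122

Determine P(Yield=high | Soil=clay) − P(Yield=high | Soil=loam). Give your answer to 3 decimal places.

P(Soil=clay) = 0.020 + 0.122 + 0.184 = 0.326; P(Yield=high | Soil=clay) = 0.122/0.326 = 0.3742.
P(Soil=loam) = 0.122 + 0.124 + 0.197 = 0.443; P(Yield=high | Soil=loam) = 0.124/0.443 = 0.2799.
Difference = 0.094.

0.094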